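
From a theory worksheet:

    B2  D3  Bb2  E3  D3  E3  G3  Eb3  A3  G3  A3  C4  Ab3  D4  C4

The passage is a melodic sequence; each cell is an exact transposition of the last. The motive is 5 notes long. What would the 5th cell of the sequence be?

G4 Bb4 Gb4 C5 Bb4

With a 5-note motive the entries are B2, E3, A3, each up a 4th from the previous.
Carrying on: D4 → G4.
From G4 the exact shape gives G4 Bb4 Gb4 C5 Bb4.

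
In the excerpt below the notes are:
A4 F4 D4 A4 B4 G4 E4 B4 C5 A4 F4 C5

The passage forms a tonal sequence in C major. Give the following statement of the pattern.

D5 B4 G4 D5

Taking 4-note groups, the heads are A4, B4, C5: the pattern moves up a 2nd.
From D5 the diatonic shape gives D5 B4 G4 D5.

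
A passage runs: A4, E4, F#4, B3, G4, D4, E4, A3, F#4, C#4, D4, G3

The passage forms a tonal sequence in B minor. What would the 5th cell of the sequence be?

D4 A3 B3 E3

The 4-note cells begin on A4, G4, F#4 — each down a 2nd from the last.
Carrying on: E4 → D4.
From D4 the diatonic shape gives D4 A3 B3 E3.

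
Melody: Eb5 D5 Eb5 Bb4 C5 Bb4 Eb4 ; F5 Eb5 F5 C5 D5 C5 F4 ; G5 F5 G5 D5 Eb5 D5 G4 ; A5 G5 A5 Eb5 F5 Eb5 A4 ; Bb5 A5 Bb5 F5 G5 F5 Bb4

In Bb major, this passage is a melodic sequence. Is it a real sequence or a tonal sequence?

tonal

Every note is diatonic to Bb major.
Cell 1 has -1 semitones from note 1 to 2, but cell 2 has -2 — the interval quality changes while the contour stays the same, which is the hallmark of a tonal sequence.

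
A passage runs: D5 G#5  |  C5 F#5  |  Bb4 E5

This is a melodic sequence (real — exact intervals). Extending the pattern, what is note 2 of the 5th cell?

With 2-note cells, note 2 of each statement runs G#5, F#5, E5.
Carrying that down a 2nd forward: D5 → C5.

C5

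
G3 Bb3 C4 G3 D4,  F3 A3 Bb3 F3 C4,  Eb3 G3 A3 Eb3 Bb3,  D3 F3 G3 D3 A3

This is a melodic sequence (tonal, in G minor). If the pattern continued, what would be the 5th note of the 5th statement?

G3

Grouping in 5s, the 5th note of each cell is D4, C4, Bb3, A3.
Each moves down a 2nd; the next is G3.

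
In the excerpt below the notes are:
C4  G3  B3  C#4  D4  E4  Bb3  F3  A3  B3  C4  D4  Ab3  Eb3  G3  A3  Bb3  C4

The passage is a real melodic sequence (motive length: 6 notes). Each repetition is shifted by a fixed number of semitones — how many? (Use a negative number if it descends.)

-2

Taking 6-note groups, the heads are C4, Bb3, Ab3: the pattern moves down a 2nd.
C4 to Bb3 spans -2 semitones.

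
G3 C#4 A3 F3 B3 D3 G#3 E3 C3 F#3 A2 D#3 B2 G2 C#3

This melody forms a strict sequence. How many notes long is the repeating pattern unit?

15 notes total. Splitting into 3 groups of 5:
G3 C#4 A3 F3 B3 | D3 G#3 E3 C3 F#3 | A2 D#3 B2 G2 C#3
Each cell is the previous one down a 4th — so the unit is 5 notes.

5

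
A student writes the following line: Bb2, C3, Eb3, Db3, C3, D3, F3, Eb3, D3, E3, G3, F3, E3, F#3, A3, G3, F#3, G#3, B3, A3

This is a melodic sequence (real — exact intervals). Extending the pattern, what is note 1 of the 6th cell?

Grouping in 4s, the 1st note of each cell is Bb2, C3, D3, E3, F#3.
From F#3, up a 2nd gives G#3.

G#3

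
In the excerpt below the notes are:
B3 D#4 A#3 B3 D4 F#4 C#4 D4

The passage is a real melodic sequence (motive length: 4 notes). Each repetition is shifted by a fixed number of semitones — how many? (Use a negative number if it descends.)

3

Unit = 4 notes; the statements start on B3, D4, moving up a 3rd each time.
Counting half-steps from B3 to D4: 3.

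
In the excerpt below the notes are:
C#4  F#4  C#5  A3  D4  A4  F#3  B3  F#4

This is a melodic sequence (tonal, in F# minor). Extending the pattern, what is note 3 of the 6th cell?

Grouping in 3s, the 3rd note of each cell is C#5, A4, F#4.
Extending down a 3rd: D4 → B3 → G#3.

G#3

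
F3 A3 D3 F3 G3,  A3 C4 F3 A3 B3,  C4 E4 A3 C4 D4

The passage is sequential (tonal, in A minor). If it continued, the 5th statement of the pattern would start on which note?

The 5-note cells begin on F3, A3, C4 — each up a 3rd from the last.
Continuing: E4 → G4. Statement 5 starts on G4.

G4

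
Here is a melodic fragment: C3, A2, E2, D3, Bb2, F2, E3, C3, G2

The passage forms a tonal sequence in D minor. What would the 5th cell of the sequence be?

G3 E3 Bb2

Taking 3-note groups, the heads are C3, D3, E3: the pattern moves up a 2nd.
Extending up a 2nd: F3 → G3.
From G3 the diatonic shape gives G3 E3 Bb2.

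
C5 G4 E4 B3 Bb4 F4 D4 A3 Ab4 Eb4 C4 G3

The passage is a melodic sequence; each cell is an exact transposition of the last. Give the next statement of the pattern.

The 4-note cells begin on C5, Bb4, Ab4 — each down a 2nd from the last.
Statement 4 starts on Gb4 and keeps the same exact contour: Gb4 Db4 Bb3 F3.

Gb4 Db4 Bb3 F3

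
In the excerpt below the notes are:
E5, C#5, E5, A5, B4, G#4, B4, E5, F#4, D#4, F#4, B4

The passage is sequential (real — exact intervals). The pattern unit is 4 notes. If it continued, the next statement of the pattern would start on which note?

Taking 4-note groups, the heads are E5, B4, F#4: the pattern moves down a 4th.
The next head, down a 4th from F#4, is C#4.

C#4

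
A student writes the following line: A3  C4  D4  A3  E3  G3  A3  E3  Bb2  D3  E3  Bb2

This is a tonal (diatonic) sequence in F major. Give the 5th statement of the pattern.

C2 E2 F2 C2

The 4-note cells begin on A3, E3, Bb2 — each down a 4th from the last.
Carrying on: F2 → C2.
Statement 5 starts on C2 and keeps the same diatonic contour: C2 E2 F2 C2.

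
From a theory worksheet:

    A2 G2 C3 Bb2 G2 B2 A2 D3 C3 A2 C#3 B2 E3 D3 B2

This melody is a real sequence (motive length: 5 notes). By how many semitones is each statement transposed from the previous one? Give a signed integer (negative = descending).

With a 5-note motive the entries are A2, B2, C#3, each up a 2nd from the previous.
A2→B2 is 47 − 45 = 2 semitones.

2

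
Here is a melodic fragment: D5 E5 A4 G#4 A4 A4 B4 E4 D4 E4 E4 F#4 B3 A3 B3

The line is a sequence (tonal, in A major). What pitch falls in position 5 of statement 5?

With 5-note cells, note 5 of each statement runs A4, E4, B3.
Extending down a 4th: F#3 → C#3.

C#3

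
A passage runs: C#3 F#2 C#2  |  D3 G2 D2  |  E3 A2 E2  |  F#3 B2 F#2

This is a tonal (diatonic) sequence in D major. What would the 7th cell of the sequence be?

B3 E3 B2

With a 3-note motive the entries are C#3, D3, E3, F#3, each up a 2nd from the previous.
Continuing the starts: G3 → A3 → B3.
Statement 7 starts on B3 and keeps the same diatonic contour: B3 E3 B2.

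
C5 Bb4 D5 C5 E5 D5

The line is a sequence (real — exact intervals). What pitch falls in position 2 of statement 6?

G#5

With 2-note cells, note 2 of each statement runs Bb4, C5, D5.
Extending up a 2nd: E5 → F#5 → G#5.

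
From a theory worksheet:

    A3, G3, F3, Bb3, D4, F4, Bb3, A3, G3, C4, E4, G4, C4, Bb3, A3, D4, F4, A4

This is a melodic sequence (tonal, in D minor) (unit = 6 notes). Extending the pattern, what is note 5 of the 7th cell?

C5

With 6-note cells, note 5 of each statement runs D4, E4, F4.
Carrying that up a 2nd forward: G4 → A4 → Bb4 → C5.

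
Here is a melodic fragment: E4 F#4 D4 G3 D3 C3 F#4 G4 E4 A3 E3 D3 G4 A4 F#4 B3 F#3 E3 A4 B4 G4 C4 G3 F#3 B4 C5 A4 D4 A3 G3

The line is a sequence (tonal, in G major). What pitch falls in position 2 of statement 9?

Grouping in 6s, the 2nd note of each cell is F#4, G4, A4, B4, C5.
Each moves up a 2nd. Continuing: D5 → E5 → F#5 → G5.

G5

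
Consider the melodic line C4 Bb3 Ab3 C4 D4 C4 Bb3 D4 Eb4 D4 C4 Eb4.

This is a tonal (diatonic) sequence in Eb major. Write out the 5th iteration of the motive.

G4 F4 Eb4 G4

With a 4-note motive the entries are C4, D4, Eb4, each up a 2nd from the previous.
Continuing the starts: F4 → G4.
So cell 5 is G4 F4 Eb4 G4.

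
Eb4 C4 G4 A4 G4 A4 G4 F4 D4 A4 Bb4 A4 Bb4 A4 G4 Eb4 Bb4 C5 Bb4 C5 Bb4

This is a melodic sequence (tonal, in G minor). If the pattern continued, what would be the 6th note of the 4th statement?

D5

Grouping in 7s, the 6th note of each cell is A4, Bb4, C5.
Each moves up a 2nd; the next is D5.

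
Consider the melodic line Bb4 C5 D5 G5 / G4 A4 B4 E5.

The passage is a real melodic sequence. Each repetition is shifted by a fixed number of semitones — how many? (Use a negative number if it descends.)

Taking 4-note groups, the heads are Bb4, G4: the pattern moves down a 3rd.
Bb4 to G4 spans -3 semitones.

-3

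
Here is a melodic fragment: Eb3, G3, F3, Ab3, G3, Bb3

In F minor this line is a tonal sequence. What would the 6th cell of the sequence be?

C4 Eb4

The 2-note cells begin on Eb3, F3, G3 — each up a 2nd from the last.
Carrying on: Ab3 → Bb3 → C4.
From C4 the diatonic shape gives C4 Eb4.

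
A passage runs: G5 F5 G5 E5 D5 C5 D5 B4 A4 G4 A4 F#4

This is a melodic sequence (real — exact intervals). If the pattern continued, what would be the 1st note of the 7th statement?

The unit is 4 notes. Position-1 pitches of the 3 shown cells: G5, D5, A4.
Each moves down a 4th. Continuing: E4 → B3 → F#3 → C#3.

C#3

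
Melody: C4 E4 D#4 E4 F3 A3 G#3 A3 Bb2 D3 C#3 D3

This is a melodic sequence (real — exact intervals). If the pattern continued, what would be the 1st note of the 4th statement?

With 4-note cells, note 1 of each statement runs C4, F3, Bb2.
From Bb2, down a 5th gives Eb2.

Eb2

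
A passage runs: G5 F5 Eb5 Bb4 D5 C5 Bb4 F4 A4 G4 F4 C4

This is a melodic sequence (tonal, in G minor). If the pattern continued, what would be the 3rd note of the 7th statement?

With 4-note cells, note 3 of each statement runs Eb5, Bb4, F4.
Each moves down a 4th. Continuing: C4 → G3 → D3 → A2.

A2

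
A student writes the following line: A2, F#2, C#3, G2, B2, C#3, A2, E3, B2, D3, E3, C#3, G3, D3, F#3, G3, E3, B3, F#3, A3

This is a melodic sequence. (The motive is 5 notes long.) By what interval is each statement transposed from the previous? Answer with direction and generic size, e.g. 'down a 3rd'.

up a 3rd

Unit = 5 notes; the statements start on A2, C#3, E3, G3, moving up a 3rd each time.
A2 to C#3 is up a 3rd.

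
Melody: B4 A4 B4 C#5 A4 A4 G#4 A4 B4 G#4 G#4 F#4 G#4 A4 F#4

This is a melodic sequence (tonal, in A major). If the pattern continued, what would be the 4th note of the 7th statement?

The unit is 5 notes. Position-4 pitches of the 3 shown cells: C#5, B4, A4.
Extending down a 2nd: G#4 → F#4 → E4 → D4.

D4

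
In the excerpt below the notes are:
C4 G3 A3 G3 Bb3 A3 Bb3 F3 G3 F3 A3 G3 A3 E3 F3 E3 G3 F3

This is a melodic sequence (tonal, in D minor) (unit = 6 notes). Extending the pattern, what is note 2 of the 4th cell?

The unit is 6 notes. Position-2 pitches of the 3 shown cells: G3, F3, E3.
One more down a 2nd gives D3.

D3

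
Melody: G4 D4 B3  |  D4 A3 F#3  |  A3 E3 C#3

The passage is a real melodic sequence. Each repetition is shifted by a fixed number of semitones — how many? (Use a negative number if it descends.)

-5

The 3-note cells begin on G4, D4, A3 — each down a 4th from the last.
G4→D4 is 62 − 67 = -5 semitones.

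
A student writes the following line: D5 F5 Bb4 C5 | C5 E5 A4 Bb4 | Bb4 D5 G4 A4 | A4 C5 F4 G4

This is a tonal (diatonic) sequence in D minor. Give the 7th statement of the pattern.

E4 G4 C4 D4

Taking 4-note groups, the heads are D5, C5, Bb4, A4: the pattern moves down a 2nd.
Extending down a 2nd: G4 → F4 → E4.
From E4 the diatonic shape gives E4 G4 C4 D4.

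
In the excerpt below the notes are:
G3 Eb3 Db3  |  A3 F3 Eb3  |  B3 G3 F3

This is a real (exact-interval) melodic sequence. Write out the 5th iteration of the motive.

D#4 B3 A3

Unit = 3 notes; the statements start on G3, A3, B3, moving up a 2nd each time.
Carrying on: C#4 → D#4.
From D#4 the exact shape gives D#4 B3 A3.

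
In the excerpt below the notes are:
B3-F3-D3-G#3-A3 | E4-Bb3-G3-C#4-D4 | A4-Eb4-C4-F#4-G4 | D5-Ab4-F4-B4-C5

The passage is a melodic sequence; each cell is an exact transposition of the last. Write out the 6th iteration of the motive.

Taking 5-note groups, the heads are B3, E4, A4, D5: the pattern moves up a 4th.
Continuing the starts: G5 → C6.
From C6 the exact shape gives C6 Gb5 Eb5 A5 Bb5.

C6 Gb5 Eb5 A5 Bb5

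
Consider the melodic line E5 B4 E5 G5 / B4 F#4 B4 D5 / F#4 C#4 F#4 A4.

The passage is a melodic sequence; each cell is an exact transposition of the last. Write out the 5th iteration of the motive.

Taking 4-note groups, the heads are E5, B4, F#4: the pattern moves down a 4th.
Extending down a 4th: C#4 → G#3.
So cell 5 is G#3 D#3 G#3 B3.

G#3 D#3 G#3 B3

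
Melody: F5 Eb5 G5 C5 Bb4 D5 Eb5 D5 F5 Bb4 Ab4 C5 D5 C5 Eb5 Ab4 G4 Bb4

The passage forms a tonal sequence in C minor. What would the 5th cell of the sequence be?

Bb4 Ab4 C5 F4 Eb4 G4

Taking 6-note groups, the heads are F5, Eb5, D5: the pattern moves down a 2nd.
Extending down a 2nd: C5 → Bb4.
From Bb4 the diatonic shape gives Bb4 Ab4 C5 F4 Eb4 G4.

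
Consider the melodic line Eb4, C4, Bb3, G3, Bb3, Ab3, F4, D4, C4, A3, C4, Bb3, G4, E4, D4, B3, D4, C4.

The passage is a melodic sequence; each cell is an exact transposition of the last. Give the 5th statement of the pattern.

B4 G#4 F#4 D#4 F#4 E4

Taking 6-note groups, the heads are Eb4, F4, G4: the pattern moves up a 2nd.
Extending up a 2nd: A4 → B4.
From B4 the exact shape gives B4 G#4 F#4 D#4 F#4 E4.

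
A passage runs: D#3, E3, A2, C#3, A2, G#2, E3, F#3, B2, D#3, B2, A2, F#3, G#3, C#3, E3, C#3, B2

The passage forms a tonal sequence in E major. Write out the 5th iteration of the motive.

A3 B3 E3 G#3 E3 D#3

With a 6-note motive the entries are D#3, E3, F#3, each up a 2nd from the previous.
Extending up a 2nd: G#3 → A3.
From A3 the diatonic shape gives A3 B3 E3 G#3 E3 D#3.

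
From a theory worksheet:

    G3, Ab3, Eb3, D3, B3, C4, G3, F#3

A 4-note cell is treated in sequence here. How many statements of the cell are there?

2

8 notes in groups of 4 gives 8/4 = 2 statements.
Starts: G3, B3 — each up a 3rd.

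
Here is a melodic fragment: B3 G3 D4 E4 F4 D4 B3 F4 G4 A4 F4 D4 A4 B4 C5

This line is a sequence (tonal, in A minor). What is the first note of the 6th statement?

E5

Unit = 5 notes; the statements start on B3, D4, F4, moving up a 3rd each time.
Extending the heads up a 3rd: A4 → C5 → E5.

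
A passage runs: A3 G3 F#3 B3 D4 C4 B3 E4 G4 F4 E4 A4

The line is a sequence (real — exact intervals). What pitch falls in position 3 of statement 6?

With 4-note cells, note 3 of each statement runs F#3, B3, E4.
Each moves up a 4th. Continuing: A4 → D5 → G5.

G5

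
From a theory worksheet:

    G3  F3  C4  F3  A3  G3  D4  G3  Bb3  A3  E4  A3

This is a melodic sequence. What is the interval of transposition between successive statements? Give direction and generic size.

up a 2nd

Unit = 4 notes; the statements start on G3, A3, Bb3, moving up a 2nd each time.
From G3 to A3: up a 2nd.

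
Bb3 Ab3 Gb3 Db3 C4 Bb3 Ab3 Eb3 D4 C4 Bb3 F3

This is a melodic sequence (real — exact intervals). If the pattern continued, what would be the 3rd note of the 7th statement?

F#4

Grouping in 4s, the 3rd note of each cell is Gb3, Ab3, Bb3.
Carrying that up a 2nd forward: C4 → D4 → E4 → F#4.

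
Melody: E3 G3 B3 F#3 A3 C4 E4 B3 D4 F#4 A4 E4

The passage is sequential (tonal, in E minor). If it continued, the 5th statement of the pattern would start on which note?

C5

With a 4-note motive the entries are E3, A3, D4, each up a 4th from the previous.
Continuing: G4 → C5. Statement 5 starts on C5.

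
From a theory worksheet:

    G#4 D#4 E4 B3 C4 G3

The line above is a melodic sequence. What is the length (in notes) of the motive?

2

Try groups of 2 (3 cells in 6 notes):
G#4 D#4 | E4 B3 | C4 G3
Each cell is the previous one down a 3rd — so the unit is 2 notes.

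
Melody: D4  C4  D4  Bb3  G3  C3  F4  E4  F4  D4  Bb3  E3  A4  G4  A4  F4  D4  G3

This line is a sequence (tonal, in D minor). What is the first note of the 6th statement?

Taking 6-note groups, the heads are D4, F4, A4: the pattern moves up a 3rd.
Extending the heads up a 3rd: C5 → E5 → G5.

G5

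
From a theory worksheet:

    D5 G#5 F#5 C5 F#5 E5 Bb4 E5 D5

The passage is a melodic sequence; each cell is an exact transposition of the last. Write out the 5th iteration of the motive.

Gb4 C5 Bb4

Unit = 3 notes; the statements start on D5, C5, Bb4, moving down a 2nd each time.
Carrying on: Ab4 → Gb4.
So cell 5 is Gb4 C5 Bb4.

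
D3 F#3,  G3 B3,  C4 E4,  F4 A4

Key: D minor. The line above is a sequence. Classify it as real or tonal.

Each cell has the same semitone pattern (4,) — intervals are preserved exactly.
And F#3 lies outside D minor, so the sequence is real rather than tonal.

real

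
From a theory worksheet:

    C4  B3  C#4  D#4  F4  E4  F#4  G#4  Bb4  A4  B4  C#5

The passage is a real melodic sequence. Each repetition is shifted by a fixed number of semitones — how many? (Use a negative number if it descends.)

5

Taking 4-note groups, the heads are C4, F4, Bb4: the pattern moves up a 4th.
C4→F4 is 65 − 60 = 5 semitones.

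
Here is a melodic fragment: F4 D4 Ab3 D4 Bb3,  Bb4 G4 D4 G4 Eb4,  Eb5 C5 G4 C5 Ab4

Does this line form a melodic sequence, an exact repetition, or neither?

Each 5-note cell is the previous one transposed up a 4th.

sequence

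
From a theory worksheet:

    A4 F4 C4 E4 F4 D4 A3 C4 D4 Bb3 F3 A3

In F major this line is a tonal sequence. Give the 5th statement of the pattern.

G3 E3 Bb2 D3

Taking 4-note groups, the heads are A4, F4, D4: the pattern moves down a 3rd.
Extending down a 3rd: Bb3 → G3.
So cell 5 is G3 E3 Bb2 D3.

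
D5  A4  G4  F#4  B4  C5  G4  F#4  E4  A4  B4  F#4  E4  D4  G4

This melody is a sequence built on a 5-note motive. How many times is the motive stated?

15 notes in groups of 5 gives 15/5 = 3 statements.
Starts: D5, C5, B4 — each down a 2nd.

3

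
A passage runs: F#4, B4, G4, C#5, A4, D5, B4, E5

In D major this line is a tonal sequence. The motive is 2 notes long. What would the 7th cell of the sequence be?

E5 A5

The 2-note cells begin on F#4, G4, A4, B4 — each up a 2nd from the last.
Extending up a 2nd: C#5 → D5 → E5.
From E5 the diatonic shape gives E5 A5.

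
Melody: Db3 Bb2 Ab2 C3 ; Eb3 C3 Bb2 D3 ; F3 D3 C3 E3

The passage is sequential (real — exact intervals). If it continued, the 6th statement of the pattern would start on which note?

B3

Unit = 4 notes; the statements start on Db3, Eb3, F3, moving up a 2nd each time.
Extending the heads up a 2nd: G3 → A3 → B3.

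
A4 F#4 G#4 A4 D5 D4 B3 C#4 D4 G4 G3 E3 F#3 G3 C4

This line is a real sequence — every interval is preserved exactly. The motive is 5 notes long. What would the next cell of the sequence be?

The 5-note cells begin on A4, D4, G3 — each down a 5th from the last.
From C3 the exact shape gives C3 A2 B2 C3 F3.

C3 A2 B2 C3 F3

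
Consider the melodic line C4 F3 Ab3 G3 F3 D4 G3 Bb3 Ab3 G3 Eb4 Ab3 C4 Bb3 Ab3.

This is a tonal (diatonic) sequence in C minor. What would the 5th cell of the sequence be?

G4 C4 Eb4 D4 C4

With a 5-note motive the entries are C4, D4, Eb4, each up a 2nd from the previous.
Extending up a 2nd: F4 → G4.
Statement 5 starts on G4 and keeps the same diatonic contour: G4 C4 Eb4 D4 C4.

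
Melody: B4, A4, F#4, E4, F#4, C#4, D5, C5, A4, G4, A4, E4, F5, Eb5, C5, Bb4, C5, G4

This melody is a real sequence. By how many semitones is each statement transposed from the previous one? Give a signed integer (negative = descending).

3

Unit = 6 notes; the statements start on B4, D5, F5, moving up a 3rd each time.
Counting half-steps from B4 to D5: 3.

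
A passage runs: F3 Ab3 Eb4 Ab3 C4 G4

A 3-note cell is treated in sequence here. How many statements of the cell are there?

6 notes in groups of 3 gives 6/3 = 2 statements.
Starts: F3, Ab3 — each up a 3rd.

2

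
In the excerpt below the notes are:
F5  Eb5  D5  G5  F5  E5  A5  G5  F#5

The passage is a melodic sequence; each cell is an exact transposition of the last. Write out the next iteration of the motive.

B5 A5 G#5

The 3-note cells begin on F5, G5, A5 — each up a 2nd from the last.
From B5 the exact shape gives B5 A5 G#5.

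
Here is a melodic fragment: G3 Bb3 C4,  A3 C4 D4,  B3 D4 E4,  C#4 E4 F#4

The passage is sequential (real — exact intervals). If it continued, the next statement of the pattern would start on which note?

D#4

Unit = 3 notes; the statements start on G3, A3, B3, C#4, moving up a 2nd each time.
The next head, up a 2nd from C#4, is D#4.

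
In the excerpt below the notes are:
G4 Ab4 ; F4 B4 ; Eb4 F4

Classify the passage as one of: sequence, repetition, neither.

neither

Note 2 of cell 2 is B4; if this were a sequence it would be G4. No unit length gives a consistent transposition pattern.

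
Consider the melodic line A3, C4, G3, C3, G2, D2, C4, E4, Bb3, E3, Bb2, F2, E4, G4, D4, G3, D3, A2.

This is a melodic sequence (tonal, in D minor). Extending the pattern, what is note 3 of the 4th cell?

F4

With 6-note cells, note 3 of each statement runs G3, Bb3, D4.
Each moves up a 3rd; the next is F4.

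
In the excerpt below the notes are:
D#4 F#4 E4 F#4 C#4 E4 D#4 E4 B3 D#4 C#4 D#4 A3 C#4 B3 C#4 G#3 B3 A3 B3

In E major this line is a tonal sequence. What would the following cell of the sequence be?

With a 4-note motive the entries are D#4, C#4, B3, A3, G#3, each down a 2nd from the previous.
So cell 6 is F#3 A3 G#3 A3.

F#3 A3 G#3 A3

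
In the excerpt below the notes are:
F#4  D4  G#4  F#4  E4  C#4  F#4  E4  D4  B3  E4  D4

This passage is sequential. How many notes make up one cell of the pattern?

4

12 notes total. Splitting into 3 groups of 4:
F#4 D4 G#4 F#4 | E4 C#4 F#4 E4 | D4 B3 E4 D4
Each cell is the previous one down a 2nd — so the unit is 4 notes.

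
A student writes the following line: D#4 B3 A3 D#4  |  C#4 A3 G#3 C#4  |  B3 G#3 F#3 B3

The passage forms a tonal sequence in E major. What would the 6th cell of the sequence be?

F#3 D#3 C#3 F#3

Unit = 4 notes; the statements start on D#4, C#4, B3, moving down a 2nd each time.
Carrying on: A3 → G#3 → F#3.
Statement 6 starts on F#3 and keeps the same diatonic contour: F#3 D#3 C#3 F#3.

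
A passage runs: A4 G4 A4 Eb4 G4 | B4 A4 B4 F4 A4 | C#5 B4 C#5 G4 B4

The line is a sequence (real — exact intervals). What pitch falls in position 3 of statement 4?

With 5-note cells, note 3 of each statement runs A4, B4, C#5.
Each moves up a 2nd; the next is D#5.

D#5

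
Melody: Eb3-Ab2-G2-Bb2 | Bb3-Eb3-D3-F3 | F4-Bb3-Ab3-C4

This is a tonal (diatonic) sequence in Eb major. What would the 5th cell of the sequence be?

Taking 4-note groups, the heads are Eb3, Bb3, F4: the pattern moves up a 5th.
Extending up a 5th: C5 → G5.
Statement 5 starts on G5 and keeps the same diatonic contour: G5 C5 Bb4 D5.

G5 C5 Bb4 D5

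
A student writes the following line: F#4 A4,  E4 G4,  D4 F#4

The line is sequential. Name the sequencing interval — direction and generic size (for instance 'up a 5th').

With a 2-note motive the entries are F#4, E4, D4, each down a 2nd from the previous.
From F#4 to E4: down a 2nd.

down a 2nd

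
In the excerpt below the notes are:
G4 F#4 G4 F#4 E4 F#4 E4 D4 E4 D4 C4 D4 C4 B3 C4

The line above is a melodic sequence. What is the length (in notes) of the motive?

15 notes total. Splitting into 5 groups of 3:
G4 F#4 G4 | F#4 E4 F#4 | E4 D4 E4 | D4 C4 D4 | C4 B3 C4
Each cell is the previous one down a 2nd — so the unit is 3 notes.

3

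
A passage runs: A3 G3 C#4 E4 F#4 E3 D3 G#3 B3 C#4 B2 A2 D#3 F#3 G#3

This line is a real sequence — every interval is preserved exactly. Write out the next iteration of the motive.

With a 5-note motive the entries are A3, E3, B2, each down a 4th from the previous.
From F#2 the exact shape gives F#2 E2 A#2 C#3 D#3.

F#2 E2 A#2 C#3 D#3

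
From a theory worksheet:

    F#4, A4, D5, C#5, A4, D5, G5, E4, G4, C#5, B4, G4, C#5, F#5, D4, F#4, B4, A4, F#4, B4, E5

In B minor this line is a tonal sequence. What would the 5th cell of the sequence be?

With a 7-note motive the entries are F#4, E4, D4, each down a 2nd from the previous.
Extending down a 2nd: C#4 → B3.
Statement 5 starts on B3 and keeps the same diatonic contour: B3 D4 G4 F#4 D4 G4 C#5.

B3 D4 G4 F#4 D4 G4 C#5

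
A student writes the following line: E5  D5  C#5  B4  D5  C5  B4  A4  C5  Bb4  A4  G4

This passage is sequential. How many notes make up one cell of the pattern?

There are 12 notes; a 4-note unit gives 3 cells:
E5 D5 C#5 B4 | D5 C5 B4 A4 | C5 Bb4 A4 G4
That's a consistent down a 2nd shift per cell, and no other grouping gives one.

4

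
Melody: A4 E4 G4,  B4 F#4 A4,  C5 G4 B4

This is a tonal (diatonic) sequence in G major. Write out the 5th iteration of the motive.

E5 B4 D5

Taking 3-note groups, the heads are A4, B4, C5: the pattern moves up a 2nd.
Extending up a 2nd: D5 → E5.
Statement 5 starts on E5 and keeps the same diatonic contour: E5 B4 D5.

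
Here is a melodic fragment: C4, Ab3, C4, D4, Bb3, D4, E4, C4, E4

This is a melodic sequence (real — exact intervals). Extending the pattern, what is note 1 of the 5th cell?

G#4

The unit is 3 notes. Position-1 pitches of the 3 shown cells: C4, D4, E4.
Each moves up a 2nd. Continuing: F#4 → G#4.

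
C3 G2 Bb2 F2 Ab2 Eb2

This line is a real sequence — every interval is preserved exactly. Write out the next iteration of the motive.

Unit = 2 notes; the statements start on C3, Bb2, Ab2, moving down a 2nd each time.
Statement 4 starts on Gb2 and keeps the same exact contour: Gb2 Db2.

Gb2 Db2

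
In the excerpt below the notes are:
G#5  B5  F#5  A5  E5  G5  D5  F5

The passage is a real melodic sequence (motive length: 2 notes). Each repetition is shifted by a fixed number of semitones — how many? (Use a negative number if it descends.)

Unit = 2 notes; the statements start on G#5, F#5, E5, D5, moving down a 2nd each time.
G#5 to F#5 spans -2 semitones.

-2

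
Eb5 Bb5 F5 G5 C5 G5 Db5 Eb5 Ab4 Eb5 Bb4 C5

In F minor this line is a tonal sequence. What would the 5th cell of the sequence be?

Db4 Ab4 Eb4 F4

Taking 4-note groups, the heads are Eb5, C5, Ab4: the pattern moves down a 3rd.
Extending down a 3rd: F4 → Db4.
From Db4 the diatonic shape gives Db4 Ab4 Eb4 F4.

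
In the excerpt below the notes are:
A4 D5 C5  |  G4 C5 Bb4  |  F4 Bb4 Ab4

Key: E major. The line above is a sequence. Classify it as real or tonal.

real

Each cell has the same semitone pattern (5, -2) — intervals are preserved exactly.
And D5 lies outside E major, so the sequence is real rather than tonal.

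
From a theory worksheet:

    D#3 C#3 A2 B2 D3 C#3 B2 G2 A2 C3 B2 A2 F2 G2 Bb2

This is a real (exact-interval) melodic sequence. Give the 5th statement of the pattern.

G2 F2 Db2 Eb2 Gb2

With a 5-note motive the entries are D#3, C#3, B2, each down a 2nd from the previous.
Carrying on: A2 → G2.
So cell 5 is G2 F2 Db2 Eb2 Gb2.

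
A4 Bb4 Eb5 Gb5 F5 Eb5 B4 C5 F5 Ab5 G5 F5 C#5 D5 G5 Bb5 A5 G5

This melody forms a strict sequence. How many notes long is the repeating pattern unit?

There are 18 notes; a 6-note unit gives 3 cells:
A4 Bb4 Eb5 Gb5 F5 Eb5 | B4 C5 F5 Ab5 G5 F5 | C#5 D5 G5 Bb5 A5 G5
Each cell is the previous one up a 2nd — so the unit is 6 notes.

6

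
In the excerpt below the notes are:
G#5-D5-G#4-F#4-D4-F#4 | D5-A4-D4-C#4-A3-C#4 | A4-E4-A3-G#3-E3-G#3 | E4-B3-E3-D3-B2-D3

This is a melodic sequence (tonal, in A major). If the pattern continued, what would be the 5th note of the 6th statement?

C#2

The unit is 6 notes. Position-5 pitches of the 4 shown cells: D4, A3, E3, B2.
Each moves down a 4th. Continuing: F#2 → C#2.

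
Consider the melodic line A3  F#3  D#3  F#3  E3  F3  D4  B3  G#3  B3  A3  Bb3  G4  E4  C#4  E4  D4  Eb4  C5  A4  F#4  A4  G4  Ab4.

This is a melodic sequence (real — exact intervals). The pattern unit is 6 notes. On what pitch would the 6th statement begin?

Bb5

With a 6-note motive the entries are A3, D4, G4, C5, each up a 4th from the previous.
Continuing: F5 → Bb5. Statement 6 starts on Bb5.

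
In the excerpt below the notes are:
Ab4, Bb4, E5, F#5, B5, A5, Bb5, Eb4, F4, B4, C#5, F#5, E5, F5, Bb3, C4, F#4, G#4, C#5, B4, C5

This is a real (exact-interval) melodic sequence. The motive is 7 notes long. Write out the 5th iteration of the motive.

C3 D3 G#3 A#3 D#4 C#4 D4

The 7-note cells begin on Ab4, Eb4, Bb3 — each down a 4th from the last.
Continuing the starts: F3 → C3.
Statement 5 starts on C3 and keeps the same exact contour: C3 D3 G#3 A#3 D#4 C#4 D4.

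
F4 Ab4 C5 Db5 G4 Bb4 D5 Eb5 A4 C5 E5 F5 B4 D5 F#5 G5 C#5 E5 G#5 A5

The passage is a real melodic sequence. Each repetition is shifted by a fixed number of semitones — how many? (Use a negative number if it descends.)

Taking 4-note groups, the heads are F4, G4, A4, B4, C#5: the pattern moves up a 2nd.
F4→G4 is 67 − 65 = 2 semitones.

2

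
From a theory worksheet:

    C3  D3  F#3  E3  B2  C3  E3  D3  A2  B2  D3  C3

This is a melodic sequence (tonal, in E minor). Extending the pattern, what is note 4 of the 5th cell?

A2

Grouping in 4s, the 4th note of each cell is E3, D3, C3.
Carrying that down a 2nd forward: B2 → A2.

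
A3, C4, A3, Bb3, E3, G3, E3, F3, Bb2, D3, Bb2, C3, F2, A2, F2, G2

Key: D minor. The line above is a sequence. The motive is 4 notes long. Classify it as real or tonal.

tonal

Every note is diatonic to D minor.
Cell 1 has +3 semitones from note 1 to 2, but cell 3 has +4 — the interval quality changes while the contour stays the same, which is the hallmark of a tonal sequence.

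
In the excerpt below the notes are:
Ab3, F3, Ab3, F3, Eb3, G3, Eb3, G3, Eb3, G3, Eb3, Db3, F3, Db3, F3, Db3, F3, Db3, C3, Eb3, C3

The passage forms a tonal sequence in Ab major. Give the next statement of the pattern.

Taking 7-note groups, the heads are Ab3, G3, F3: the pattern moves down a 2nd.
So cell 4 is Eb3 C3 Eb3 C3 Bb2 Db3 Bb2.

Eb3 C3 Eb3 C3 Bb2 Db3 Bb2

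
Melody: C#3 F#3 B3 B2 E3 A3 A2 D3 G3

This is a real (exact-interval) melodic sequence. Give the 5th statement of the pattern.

With a 3-note motive the entries are C#3, B2, A2, each down a 2nd from the previous.
Carrying on: G2 → F2.
So cell 5 is F2 Bb2 Eb3.

F2 Bb2 Eb3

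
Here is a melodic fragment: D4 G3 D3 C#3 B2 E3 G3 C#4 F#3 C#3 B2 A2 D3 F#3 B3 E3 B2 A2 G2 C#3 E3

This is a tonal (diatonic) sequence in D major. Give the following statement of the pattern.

Taking 7-note groups, the heads are D4, C#4, B3: the pattern moves down a 2nd.
From A3 the diatonic shape gives A3 D3 A2 G2 F#2 B2 D3.

A3 D3 A2 G2 F#2 B2 D3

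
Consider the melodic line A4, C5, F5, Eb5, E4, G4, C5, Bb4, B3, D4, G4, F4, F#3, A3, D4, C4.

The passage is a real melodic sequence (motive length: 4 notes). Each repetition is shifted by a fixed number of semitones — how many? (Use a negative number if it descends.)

Taking 4-note groups, the heads are A4, E4, B3, F#3: the pattern moves down a 4th.
A4→E4 is 64 − 69 = -5 semitones.

-5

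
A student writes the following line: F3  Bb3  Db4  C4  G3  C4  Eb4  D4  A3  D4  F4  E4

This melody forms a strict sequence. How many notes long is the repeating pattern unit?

There are 12 notes; a 4-note unit gives 3 cells:
F3 Bb3 Db4 C4 | G3 C4 Eb4 D4 | A3 D4 F4 E4
Each cell is the previous one up a 2nd — so the unit is 4 notes.

4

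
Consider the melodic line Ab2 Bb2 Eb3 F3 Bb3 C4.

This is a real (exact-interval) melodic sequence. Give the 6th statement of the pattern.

The 2-note cells begin on Ab2, Eb3, Bb3 — each up a 5th from the last.
Extending up a 5th: F4 → C5 → G5.
From G5 the exact shape gives G5 A5.

G5 A5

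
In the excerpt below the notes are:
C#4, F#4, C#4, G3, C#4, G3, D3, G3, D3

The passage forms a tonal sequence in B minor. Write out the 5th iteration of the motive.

E2 A2 E2

With a 3-note motive the entries are C#4, G3, D3, each down a 4th from the previous.
Continuing the starts: A2 → E2.
From E2 the diatonic shape gives E2 A2 E2.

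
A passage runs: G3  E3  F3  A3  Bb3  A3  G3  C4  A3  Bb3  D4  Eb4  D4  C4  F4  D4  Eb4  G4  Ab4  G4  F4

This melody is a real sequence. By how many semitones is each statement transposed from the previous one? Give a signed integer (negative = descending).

With a 7-note motive the entries are G3, C4, F4, each up a 4th from the previous.
Counting half-steps from G3 to C4: 5.

5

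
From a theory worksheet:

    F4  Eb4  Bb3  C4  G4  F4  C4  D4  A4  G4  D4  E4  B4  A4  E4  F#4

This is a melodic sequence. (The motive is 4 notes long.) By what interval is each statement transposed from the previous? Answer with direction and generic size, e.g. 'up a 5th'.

up a 2nd

Taking 4-note groups, the heads are F4, G4, A4, B4: the pattern moves up a 2nd.
F4 to G4 is up a 2nd.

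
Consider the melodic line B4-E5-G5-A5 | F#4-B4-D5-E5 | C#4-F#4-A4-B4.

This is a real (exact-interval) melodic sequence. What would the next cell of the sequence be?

G#3 C#4 E4 F#4

The 4-note cells begin on B4, F#4, C#4 — each down a 4th from the last.
Statement 4 starts on G#3 and keeps the same exact contour: G#3 C#4 E4 F#4.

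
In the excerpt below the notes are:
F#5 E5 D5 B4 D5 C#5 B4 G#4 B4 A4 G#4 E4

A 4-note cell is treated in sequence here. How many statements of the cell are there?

12 notes in groups of 4 gives 12/4 = 3 statements.
Starts: F#5, D5, B4 — each down a 3rd.

3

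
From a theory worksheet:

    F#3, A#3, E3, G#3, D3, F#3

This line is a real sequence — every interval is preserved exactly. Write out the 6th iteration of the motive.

Ab2 C3

The 2-note cells begin on F#3, E3, D3 — each down a 2nd from the last.
Extending down a 2nd: C3 → Bb2 → Ab2.
Statement 6 starts on Ab2 and keeps the same exact contour: Ab2 C3.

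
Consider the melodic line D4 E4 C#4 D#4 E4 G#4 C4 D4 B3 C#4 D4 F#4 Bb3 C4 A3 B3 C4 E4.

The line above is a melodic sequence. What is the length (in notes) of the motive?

6

Try groups of 6 (3 cells in 18 notes):
D4 E4 C#4 D#4 E4 G#4 | C4 D4 B3 C#4 D4 F#4 | Bb3 C4 A3 B3 C4 E4
Every group is a transposition down a 2nd of the one before; no shorter unit works.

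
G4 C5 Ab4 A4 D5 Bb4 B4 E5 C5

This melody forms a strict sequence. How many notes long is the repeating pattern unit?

3

9 notes total. Splitting into 3 groups of 3:
G4 C5 Ab4 | A4 D5 Bb4 | B4 E5 C5
That's a consistent up a 2nd shift per cell, and no other grouping gives one.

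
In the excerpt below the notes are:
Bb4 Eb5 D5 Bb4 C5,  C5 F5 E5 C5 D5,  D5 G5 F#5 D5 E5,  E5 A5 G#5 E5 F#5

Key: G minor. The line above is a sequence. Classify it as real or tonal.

real

Each cell has the same semitone pattern (5, -1, -4, 2) — intervals are preserved exactly.
And E5 lies outside G minor, so the sequence is real rather than tonal.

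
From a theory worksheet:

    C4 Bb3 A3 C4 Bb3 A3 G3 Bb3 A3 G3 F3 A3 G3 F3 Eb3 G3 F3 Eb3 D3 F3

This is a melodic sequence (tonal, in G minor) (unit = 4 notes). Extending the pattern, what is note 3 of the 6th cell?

Grouping in 4s, the 3rd note of each cell is A3, G3, F3, Eb3, D3.
From D3, down a 2nd gives C3.

C3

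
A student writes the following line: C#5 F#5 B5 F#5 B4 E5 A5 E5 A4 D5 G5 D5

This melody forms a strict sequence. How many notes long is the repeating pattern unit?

Try groups of 4 (3 cells in 12 notes):
C#5 F#5 B5 F#5 | B4 E5 A5 E5 | A4 D5 G5 D5
Each cell is the previous one down a 2nd — so the unit is 4 notes.

4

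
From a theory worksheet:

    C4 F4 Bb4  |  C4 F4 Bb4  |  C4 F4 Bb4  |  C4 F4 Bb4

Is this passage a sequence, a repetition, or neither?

repetition

Each 3-note cell is identical (C4 F4 Bb4), restated at the same pitch.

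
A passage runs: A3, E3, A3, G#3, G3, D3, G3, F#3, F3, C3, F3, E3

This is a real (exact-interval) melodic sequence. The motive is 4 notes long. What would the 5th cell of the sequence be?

With a 4-note motive the entries are A3, G3, F3, each down a 2nd from the previous.
Continuing the starts: Eb3 → Db3.
So cell 5 is Db3 Ab2 Db3 C3.

Db3 Ab2 Db3 C3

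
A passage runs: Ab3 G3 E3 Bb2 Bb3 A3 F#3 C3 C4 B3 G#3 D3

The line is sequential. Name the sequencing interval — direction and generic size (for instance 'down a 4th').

Taking 4-note groups, the heads are Ab3, Bb3, C4: the pattern moves up a 2nd.
Ab3 to Bb3 is up a 2nd.

up a 2nd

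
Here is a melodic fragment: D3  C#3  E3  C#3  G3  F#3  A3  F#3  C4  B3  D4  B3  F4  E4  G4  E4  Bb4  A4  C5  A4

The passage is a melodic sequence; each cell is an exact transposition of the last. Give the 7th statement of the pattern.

Ab5 G5 Bb5 G5

Unit = 4 notes; the statements start on D3, G3, C4, F4, Bb4, moving up a 4th each time.
Carrying on: Eb5 → Ab5.
So cell 7 is Ab5 G5 Bb5 G5.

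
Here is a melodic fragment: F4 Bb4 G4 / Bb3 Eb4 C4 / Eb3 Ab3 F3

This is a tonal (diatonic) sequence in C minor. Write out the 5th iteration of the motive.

D2 G2 Eb2

Taking 3-note groups, the heads are F4, Bb3, Eb3: the pattern moves down a 5th.
Carrying on: Ab2 → D2.
From D2 the diatonic shape gives D2 G2 Eb2.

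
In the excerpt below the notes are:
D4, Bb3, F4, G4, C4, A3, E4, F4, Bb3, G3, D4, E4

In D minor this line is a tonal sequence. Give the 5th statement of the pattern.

Taking 4-note groups, the heads are D4, C4, Bb3: the pattern moves down a 2nd.
Continuing the starts: A3 → G3.
Statement 5 starts on G3 and keeps the same diatonic contour: G3 E3 Bb3 C4.

G3 E3 Bb3 C4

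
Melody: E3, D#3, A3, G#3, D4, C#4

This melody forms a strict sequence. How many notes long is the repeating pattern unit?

2

Try groups of 2 (3 cells in 6 notes):
E3 D#3 | A3 G#3 | D4 C#4
That's a consistent up a 4th shift per cell, and no other grouping gives one.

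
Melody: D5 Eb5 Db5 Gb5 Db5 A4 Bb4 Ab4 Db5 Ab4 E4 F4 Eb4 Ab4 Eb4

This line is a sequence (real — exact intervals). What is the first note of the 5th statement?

Taking 5-note groups, the heads are D5, A4, E4: the pattern moves down a 4th.
Continuing: B3 → F#3. Statement 5 starts on F#3.

F#3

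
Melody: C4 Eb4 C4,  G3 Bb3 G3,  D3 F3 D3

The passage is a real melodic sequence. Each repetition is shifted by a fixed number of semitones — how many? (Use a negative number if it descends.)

-5

With a 3-note motive the entries are C4, G3, D3, each down a 4th from the previous.
Counting half-steps from C4 to G3: -5.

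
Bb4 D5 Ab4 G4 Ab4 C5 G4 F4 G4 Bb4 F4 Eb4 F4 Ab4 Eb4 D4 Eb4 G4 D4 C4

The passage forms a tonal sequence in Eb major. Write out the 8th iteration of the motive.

Bb3 D4 Ab3 G3

The 4-note cells begin on Bb4, Ab4, G4, F4, Eb4 — each down a 2nd from the last.
Carrying on: D4 → C4 → Bb3.
Statement 8 starts on Bb3 and keeps the same diatonic contour: Bb3 D4 Ab3 G3.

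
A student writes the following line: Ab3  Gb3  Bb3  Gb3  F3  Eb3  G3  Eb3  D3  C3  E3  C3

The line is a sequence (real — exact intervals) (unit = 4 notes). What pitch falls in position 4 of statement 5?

The unit is 4 notes. Position-4 pitches of the 3 shown cells: Gb3, Eb3, C3.
Each moves down a 3rd. Continuing: A2 → F#2.

F#2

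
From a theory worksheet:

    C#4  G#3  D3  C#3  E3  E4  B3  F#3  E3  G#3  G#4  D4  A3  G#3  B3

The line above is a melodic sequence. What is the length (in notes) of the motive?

There are 15 notes; a 5-note unit gives 3 cells:
C#4 G#3 D3 C#3 E3 | E4 B3 F#3 E3 G#3 | G#4 D4 A3 G#3 B3
Each cell is the previous one up a 3rd — so the unit is 5 notes.

5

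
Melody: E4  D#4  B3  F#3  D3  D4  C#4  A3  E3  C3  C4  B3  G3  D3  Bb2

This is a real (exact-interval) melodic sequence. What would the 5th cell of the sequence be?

Taking 5-note groups, the heads are E4, D4, C4: the pattern moves down a 2nd.
Extending down a 2nd: Bb3 → Ab3.
So cell 5 is Ab3 G3 Eb3 Bb2 Gb2.

Ab3 G3 Eb3 Bb2 Gb2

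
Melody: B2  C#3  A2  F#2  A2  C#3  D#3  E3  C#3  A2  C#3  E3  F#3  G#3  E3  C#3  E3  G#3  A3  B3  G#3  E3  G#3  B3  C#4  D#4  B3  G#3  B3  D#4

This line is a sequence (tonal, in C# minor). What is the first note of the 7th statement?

Unit = 6 notes; the statements start on B2, D#3, F#3, A3, C#4, moving up a 3rd each time.
Continuing: E4 → G#4. Statement 7 starts on G#4.

G#4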